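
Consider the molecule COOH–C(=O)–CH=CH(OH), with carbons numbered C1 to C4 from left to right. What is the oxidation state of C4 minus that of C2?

C4: 2C, 1H, 1O → 0 − 1 + 1 = 0
C2: 2C, 2O → 0 + 2 = +2
Difference: 0 − (+2) = -2.

-2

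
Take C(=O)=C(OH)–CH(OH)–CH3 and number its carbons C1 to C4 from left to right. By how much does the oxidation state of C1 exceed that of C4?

C1: 2C, 2O → 0 + 2 = +2
C4: 1C, 3H → 0 − 3 = -3
Difference: +2 − (-3) = +5.

+5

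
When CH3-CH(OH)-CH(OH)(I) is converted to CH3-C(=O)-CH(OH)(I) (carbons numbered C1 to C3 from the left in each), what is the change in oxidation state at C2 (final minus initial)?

+2

Before: C2 has 2 bonds to C, 1 bond to H, 1 bond to O → oxidation state 0.
After: C2 has 2 bonds to C, 2 bonds to O → oxidation state +2.
Δ = +2 − (0) = +2, so this is an oxidation at C2.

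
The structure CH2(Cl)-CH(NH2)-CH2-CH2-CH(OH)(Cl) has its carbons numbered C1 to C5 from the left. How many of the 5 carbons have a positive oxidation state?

1

Tallying each carbon's bonds:
C1: 1C, 2H, 1Cl → 0 − 2 + 1 = -1
C2: 2C, 1H, 1N → 0 − 1 + 1 = 0
C3: 2C, 2H → 0 − 2 = -2
C4: 2C, 2H → 0 − 2 = -2
C5: 1C, 1H, 1O, 1Cl → 0 − 1 + 1 + 1 = +1
1 carbon (C5) meets the condition.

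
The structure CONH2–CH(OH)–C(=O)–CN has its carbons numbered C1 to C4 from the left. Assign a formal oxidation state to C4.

C4 has one bond to C (0), a triple bond to N (3×+1 = +3).
Oxidation state = 0 + 3 = +3.

+3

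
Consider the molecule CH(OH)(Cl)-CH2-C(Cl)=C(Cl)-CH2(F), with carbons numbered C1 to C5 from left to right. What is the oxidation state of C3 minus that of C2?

C3: 3C, 1Cl → 0 + 1 = +1
C2: 2C, 2H → 0 − 2 = -2
Difference: +1 − (-2) = +3.

+3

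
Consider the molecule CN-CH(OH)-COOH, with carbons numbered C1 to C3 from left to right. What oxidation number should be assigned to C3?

C3 has one bond to C (0), a double bond to O (2×+1 = +2), one bond to O (+1).
Oxidation state = 0 + 2 + 1 = +3.

+3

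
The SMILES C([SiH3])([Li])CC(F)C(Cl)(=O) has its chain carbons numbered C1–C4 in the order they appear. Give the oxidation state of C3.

0

C3 has one bond to C (0), one bond to C (0), one bond to H (-1), one bond to F (+1).
Oxidation state = 0 + 0 − 1 + 1 = 0.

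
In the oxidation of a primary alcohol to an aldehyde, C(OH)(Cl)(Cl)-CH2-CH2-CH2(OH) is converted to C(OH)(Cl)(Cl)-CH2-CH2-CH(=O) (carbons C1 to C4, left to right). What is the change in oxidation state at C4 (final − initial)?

+2

Before: C4 has 1 bond to C, 2 bonds to H, 1 bond to O → oxidation state -1.
After: C4 has 1 bond to C, 1 bond to H, 2 bonds to O → oxidation state +1.
Δ = +1 − (-1) = +2, so this is an oxidation at C4.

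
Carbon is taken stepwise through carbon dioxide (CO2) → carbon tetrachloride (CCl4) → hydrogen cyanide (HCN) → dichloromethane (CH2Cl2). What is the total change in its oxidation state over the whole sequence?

-4

Carbon oxidation states along the series — carbon dioxide: +4, carbon tetrachloride: +4, hydrogen cyanide: +2, dichloromethane: 0.
Net change = 0 − (+4) = -4.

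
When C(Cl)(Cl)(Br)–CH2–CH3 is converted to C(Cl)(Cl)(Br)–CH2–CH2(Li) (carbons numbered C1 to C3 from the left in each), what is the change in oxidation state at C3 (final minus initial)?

Before: C3 has 1 bond to C, 3 bonds to H → oxidation state -3.
After: C3 has 1 bond to C, 2 bonds to H, 1 bond to Li → oxidation state -3.
Δ = -3 − (-3) = 0, so no net redox change at C3.

0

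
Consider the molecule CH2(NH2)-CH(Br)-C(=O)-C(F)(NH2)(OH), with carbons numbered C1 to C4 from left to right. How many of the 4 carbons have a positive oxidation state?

2

Each bond to a more electronegative atom (O, N, halogen) counts +1, each bond to a less electronegative atom (H, metal, B, Si) counts −1, and each C–C bond counts 0. Tallying each carbon:
C1: 1C, 2H, 1N → 0 − 2 + 1 = -1
C2: 2C, 1H, 1Br → 0 − 1 + 1 = 0
C3: 2C, 2O → 0 + 2 = +2
C4: 1C, 1O, 1N, 1F → 0 + 1 + 1 + 1 = +3
2 carbons (C3, C4) meet the condition.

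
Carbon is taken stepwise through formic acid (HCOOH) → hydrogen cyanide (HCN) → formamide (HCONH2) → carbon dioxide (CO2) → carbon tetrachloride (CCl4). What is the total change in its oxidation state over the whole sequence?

Carbon oxidation states along the series — formic acid: +2, hydrogen cyanide: +2, formamide: +2, carbon dioxide: +4, carbon tetrachloride: +4.
Net change = +4 − (+2) = +2.

+2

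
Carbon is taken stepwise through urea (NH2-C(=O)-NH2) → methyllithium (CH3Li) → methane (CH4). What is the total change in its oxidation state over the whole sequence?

Carbon oxidation states along the series — urea: +4, methyllithium: -4, methane: -4.
Net change = -4 − (+4) = -8.

-8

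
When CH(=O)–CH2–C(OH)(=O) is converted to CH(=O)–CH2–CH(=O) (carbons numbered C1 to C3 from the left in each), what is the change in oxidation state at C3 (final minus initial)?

Before: C3 has 1 bond to C, 3 bonds to O → oxidation state +3.
After: C3 has 1 bond to C, 1 bond to H, 2 bonds to O → oxidation state +1.
Δ = +1 − (+3) = -2, so this is a reduction at C3.

-2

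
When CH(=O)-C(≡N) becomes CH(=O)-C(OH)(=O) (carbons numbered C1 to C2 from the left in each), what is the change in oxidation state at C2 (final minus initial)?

Before: C2 has 1 bond to C, 3 bonds to N → oxidation state +3.
After: C2 has 1 bond to C, 3 bonds to O → oxidation state +3.
Δ = +3 − (+3) = 0, so no net redox change at C2.

0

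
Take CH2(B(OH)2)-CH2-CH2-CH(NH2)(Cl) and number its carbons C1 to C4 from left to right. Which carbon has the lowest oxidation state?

Each bond to a more electronegative atom (O, N, halogen) counts +1, each bond to a less electronegative atom (H, metal, B, Si) counts −1, and each C–C bond counts 0. Tallying each carbon:
C1: 1C, 2H, 1B → 0 − 2 − 1 = -3
C2: 2C, 2H → 0 − 2 = -2
C3: 2C, 2H → 0 − 2 = -2
C4: 1C, 1H, 1N, 1Cl → 0 − 1 + 1 + 1 = +1
The most reduced carbon is C1 at -3.

C1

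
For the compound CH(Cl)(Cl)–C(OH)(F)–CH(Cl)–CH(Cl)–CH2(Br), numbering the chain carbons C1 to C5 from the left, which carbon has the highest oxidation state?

Tallying each carbon's bonds:
C1: 1C, 1H, 2Cl → 0 − 1 + 2 = +1
C2: 2C, 1O, 1F → 0 + 1 + 1 = +2
C3: 2C, 1H, 1Cl → 0 − 1 + 1 = 0
C4: 2C, 1H, 1Cl → 0 − 1 + 1 = 0
C5: 1C, 2H, 1Br → 0 − 2 + 1 = -1
The most oxidised carbon is C2 at +2.

C2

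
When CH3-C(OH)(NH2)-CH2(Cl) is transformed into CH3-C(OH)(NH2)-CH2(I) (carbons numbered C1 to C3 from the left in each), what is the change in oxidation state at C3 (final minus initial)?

Before: C3 has 1 bond to C, 2 bonds to H, 1 bond to Cl → oxidation state -1.
After: C3 has 1 bond to C, 2 bonds to H, 1 bond to I → oxidation state -1.
Δ = -1 − (-1) = 0, so no net redox change at C3.

0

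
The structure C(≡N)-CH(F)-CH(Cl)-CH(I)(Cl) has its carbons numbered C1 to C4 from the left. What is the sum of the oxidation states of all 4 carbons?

+4

Tallying each carbon's bonds:
C1: 1C, 3N → 0 + 3 = +3
C2: 2C, 1H, 1F → 0 − 1 + 1 = 0
C3: 2C, 1H, 1Cl → 0 − 1 + 1 = 0
C4: 1C, 1H, 1Cl, 1I → 0 − 1 + 1 + 1 = +1
Sum = +3 + 0 + 0 + 1 = +4.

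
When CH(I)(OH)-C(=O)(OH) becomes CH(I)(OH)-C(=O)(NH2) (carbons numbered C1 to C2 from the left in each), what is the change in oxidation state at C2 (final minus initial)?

Before: C2 has 1 bond to C, 3 bonds to O → oxidation state +3.
After: C2 has 1 bond to C, 2 bonds to O, 1 bond to N → oxidation state +3.
Δ = +3 − (+3) = 0, so no net redox change at C2.

0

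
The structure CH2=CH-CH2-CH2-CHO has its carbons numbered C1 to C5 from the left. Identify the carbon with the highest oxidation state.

C5

Each bond to a more electronegative atom (O, N, halogen) counts +1, each bond to a less electronegative atom (H, metal, B, Si) counts −1, and each C–C bond counts 0. Tallying each carbon:
C1: 2C, 2H → 0 − 2 = -2
C2: 3C, 1H → 0 − 1 = -1
C3: 2C, 2H → 0 − 2 = -2
C4: 2C, 2H → 0 − 2 = -2
C5: 1C, 1H, 2O → 0 − 1 + 2 = +1
The most oxidised carbon is C5 at +1.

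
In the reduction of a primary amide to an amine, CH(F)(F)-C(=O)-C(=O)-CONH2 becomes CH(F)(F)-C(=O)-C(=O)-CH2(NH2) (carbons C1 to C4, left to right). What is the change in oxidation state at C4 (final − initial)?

Before: C4 has 1 bond to C, 2 bonds to O, 1 bond to N → oxidation state +3.
After: C4 has 1 bond to C, 2 bonds to H, 1 bond to N → oxidation state -1.
Δ = -1 − (+3) = -4, so this is a reduction at C4.

-4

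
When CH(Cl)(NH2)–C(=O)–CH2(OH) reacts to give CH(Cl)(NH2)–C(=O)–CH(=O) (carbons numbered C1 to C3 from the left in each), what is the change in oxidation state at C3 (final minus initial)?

Before: C3 has 1 bond to C, 2 bonds to H, 1 bond to O → oxidation state -1.
After: C3 has 1 bond to C, 1 bond to H, 2 bonds to O → oxidation state +1.
Δ = +1 − (-1) = +2, so this is an oxidation at C3.

+2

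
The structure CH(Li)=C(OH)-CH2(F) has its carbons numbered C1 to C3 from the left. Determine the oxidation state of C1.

-2

Bonds to more-electronegative neighbours contribute +1 each, bonds to H or metals contribute −1 each, and C–C bonds contribute 0.
C1 has a double bond to C (2×0 = 0), one bond to H (-1), one bond to Li (-1).
Oxidation state = 0 − 1 − 1 = -2.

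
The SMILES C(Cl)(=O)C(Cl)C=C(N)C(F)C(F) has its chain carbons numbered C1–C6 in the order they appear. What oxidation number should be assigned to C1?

+3

Count +1 for every bond to an atom more electronegative than carbon and −1 for every bond to one less electronegative; C–C bonds are 0.
C1 has one bond to C (0), one bond to Cl (+1), a double bond to O (2×+1 = +2).
Oxidation state = 0 + 1 + 2 = +3.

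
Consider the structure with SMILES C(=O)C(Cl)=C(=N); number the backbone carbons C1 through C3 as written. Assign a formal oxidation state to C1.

+1

C1 has one bond to C (0), one bond to H (-1), a double bond to O (2×+1 = +2).
Oxidation state = 0 − 1 + 2 = +1.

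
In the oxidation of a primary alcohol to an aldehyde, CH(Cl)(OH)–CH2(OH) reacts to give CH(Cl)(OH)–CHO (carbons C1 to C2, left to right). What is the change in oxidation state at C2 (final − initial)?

+2

Before: C2 has 1 bond to C, 2 bonds to H, 1 bond to O → oxidation state -1.
After: C2 has 1 bond to C, 1 bond to H, 2 bonds to O → oxidation state +1.
Δ = +1 − (-1) = +2, so this is an oxidation at C2.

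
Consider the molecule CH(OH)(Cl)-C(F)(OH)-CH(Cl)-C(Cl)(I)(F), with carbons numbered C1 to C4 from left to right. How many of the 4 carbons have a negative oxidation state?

0

Assign +1 per bond to O/N/halogen, −1 per bond to H or an electropositive element, and 0 per bond to carbon. Tallying each carbon:
C1: 1C, 1H, 1O, 1Cl → 0 − 1 + 1 + 1 = +1
C2: 2C, 1O, 1F → 0 + 1 + 1 = +2
C3: 2C, 1H, 1Cl → 0 − 1 + 1 = 0
C4: 1C, 1F, 1Cl, 1I → 0 + 1 + 1 + 1 = +3
0 carbons meet the condition.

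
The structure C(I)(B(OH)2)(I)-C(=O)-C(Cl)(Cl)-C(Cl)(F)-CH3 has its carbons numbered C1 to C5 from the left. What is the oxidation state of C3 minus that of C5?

C3: 2C, 2Cl → 0 + 2 = +2
C5: 1C, 3H → 0 − 3 = -3
Difference: +2 − (-3) = +5.

+5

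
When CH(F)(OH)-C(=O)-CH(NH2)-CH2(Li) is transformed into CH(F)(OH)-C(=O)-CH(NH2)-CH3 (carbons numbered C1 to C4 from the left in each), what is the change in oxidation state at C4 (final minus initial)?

Before: C4 has 1 bond to C, 2 bonds to H, 1 bond to Li → oxidation state -3.
After: C4 has 1 bond to C, 3 bonds to H → oxidation state -3.
Δ = -3 − (-3) = 0, so no net redox change at C4.

0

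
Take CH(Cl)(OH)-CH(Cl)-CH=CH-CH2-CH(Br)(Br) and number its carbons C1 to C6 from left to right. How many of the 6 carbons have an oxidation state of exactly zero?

1

Each bond to a more electronegative atom (O, N, halogen) counts +1, each bond to a less electronegative atom (H, metal, B, Si) counts −1, and each C–C bond counts 0. Tallying each carbon:
C1: 1C, 1H, 1O, 1Cl → 0 − 1 + 1 + 1 = +1
C2: 2C, 1H, 1Cl → 0 − 1 + 1 = 0
C3: 3C, 1H → 0 − 1 = -1
C4: 3C, 1H → 0 − 1 = -1
C5: 2C, 2H → 0 − 2 = -2
C6: 1C, 1H, 2Br → 0 − 1 + 2 = +1
1 carbon (C2) meets the condition.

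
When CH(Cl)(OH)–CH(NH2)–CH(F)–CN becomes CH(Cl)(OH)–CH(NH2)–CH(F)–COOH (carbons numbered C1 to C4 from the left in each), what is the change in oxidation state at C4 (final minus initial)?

Before: C4 has 1 bond to C, 3 bonds to N → oxidation state +3.
After: C4 has 1 bond to C, 3 bonds to O → oxidation state +3.
Δ = +3 − (+3) = 0, so no net redox change at C4.

0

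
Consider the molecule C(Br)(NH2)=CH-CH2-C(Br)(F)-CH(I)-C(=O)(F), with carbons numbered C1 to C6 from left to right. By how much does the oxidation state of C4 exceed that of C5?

+2

C4: 2C, 1F, 1Br → 0 + 1 + 1 = +2
C5: 2C, 1H, 1I → 0 − 1 + 1 = 0
Difference: +2 − (0) = +2.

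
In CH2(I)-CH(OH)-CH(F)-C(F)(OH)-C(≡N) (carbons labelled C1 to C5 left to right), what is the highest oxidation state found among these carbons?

Bonds to more-electronegative neighbours contribute +1 each, bonds to H or metals contribute −1 each, and C–C bonds contribute 0. Tallying each carbon:
C1: 1C, 2H, 1I → 0 − 2 + 1 = -1
C2: 2C, 1H, 1O → 0 − 1 + 1 = 0
C3: 2C, 1H, 1F → 0 − 1 + 1 = 0
C4: 2C, 1O, 1F → 0 + 1 + 1 = +2
C5: 1C, 3N → 0 + 3 = +3
The highest value is +3.

+3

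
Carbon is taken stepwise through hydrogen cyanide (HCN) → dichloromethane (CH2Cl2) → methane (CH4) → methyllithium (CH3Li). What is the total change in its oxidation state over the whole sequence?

Carbon oxidation states along the series — hydrogen cyanide: +2, dichloromethane: 0, methane: -4, methyllithium: -4.
Net change = -4 − (+2) = -6.

-6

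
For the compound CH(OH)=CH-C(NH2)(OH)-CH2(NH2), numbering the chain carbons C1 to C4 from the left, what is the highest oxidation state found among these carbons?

Tallying each carbon's bonds:
C1: 2C, 1H, 1O → 0 − 1 + 1 = 0
C2: 3C, 1H → 0 − 1 = -1
C3: 2C, 1O, 1N → 0 + 1 + 1 = +2
C4: 1C, 2H, 1N → 0 − 2 + 1 = -1
The highest value is +2.

+2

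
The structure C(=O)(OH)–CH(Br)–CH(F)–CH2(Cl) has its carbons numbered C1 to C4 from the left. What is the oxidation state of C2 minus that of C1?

-3

C2: 2C, 1H, 1Br → 0 − 1 + 1 = 0
C1: 1C, 3O → 0 + 3 = +3
Difference: 0 − (+3) = -3.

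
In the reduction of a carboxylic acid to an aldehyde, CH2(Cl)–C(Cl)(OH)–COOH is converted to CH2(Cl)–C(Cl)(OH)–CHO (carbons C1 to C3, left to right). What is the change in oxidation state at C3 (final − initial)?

Before: C3 has 1 bond to C, 3 bonds to O → oxidation state +3.
After: C3 has 1 bond to C, 1 bond to H, 2 bonds to O → oxidation state +1.
Δ = +1 − (+3) = -2, so this is a reduction at C3.

-2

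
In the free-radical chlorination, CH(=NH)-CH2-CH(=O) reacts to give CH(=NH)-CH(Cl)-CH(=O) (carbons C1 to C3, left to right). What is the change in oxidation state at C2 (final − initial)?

Before: C2 has 2 bonds to C, 2 bonds to H → oxidation state -2.
After: C2 has 2 bonds to C, 1 bond to H, 1 bond to Cl → oxidation state 0.
Δ = 0 − (-2) = +2, so this is an oxidation at C2.

+2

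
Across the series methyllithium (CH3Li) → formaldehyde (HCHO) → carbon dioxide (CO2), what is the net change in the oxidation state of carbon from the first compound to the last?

+8

Carbon oxidation states along the series — methyllithium: -4, formaldehyde: 0, carbon dioxide: +4.
Net change = +4 − (-4) = +8.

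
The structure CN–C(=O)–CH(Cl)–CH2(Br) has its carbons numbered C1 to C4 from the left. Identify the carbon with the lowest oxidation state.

Assign +1 per bond to O/N/halogen, −1 per bond to H or an electropositive element, and 0 per bond to carbon. Tallying each carbon:
C1: 1C, 3N → 0 + 3 = +3
C2: 2C, 2O → 0 + 2 = +2
C3: 2C, 1H, 1Cl → 0 − 1 + 1 = 0
C4: 1C, 2H, 1Br → 0 − 2 + 1 = -1
The most reduced carbon is C4 at -1.

C4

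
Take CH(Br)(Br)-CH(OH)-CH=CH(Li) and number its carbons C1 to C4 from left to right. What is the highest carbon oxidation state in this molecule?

+1

Tallying each carbon's bonds:
C1: 1C, 1H, 2Br → 0 − 1 + 2 = +1
C2: 2C, 1H, 1O → 0 − 1 + 1 = 0
C3: 3C, 1H → 0 − 1 = -1
C4: 2C, 1H, 1Li → 0 − 1 − 1 = -2
The highest value is +1.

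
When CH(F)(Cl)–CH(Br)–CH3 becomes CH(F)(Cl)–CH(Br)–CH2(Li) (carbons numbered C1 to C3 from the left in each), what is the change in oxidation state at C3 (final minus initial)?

Before: C3 has 1 bond to C, 3 bonds to H → oxidation state -3.
After: C3 has 1 bond to C, 2 bonds to H, 1 bond to Li → oxidation state -3.
Δ = -3 − (-3) = 0, so no net redox change at C3.

0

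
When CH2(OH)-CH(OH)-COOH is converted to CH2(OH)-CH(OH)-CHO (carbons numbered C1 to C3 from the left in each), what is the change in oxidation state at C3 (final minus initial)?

Before: C3 has 1 bond to C, 3 bonds to O → oxidation state +3.
After: C3 has 1 bond to C, 1 bond to H, 2 bonds to O → oxidation state +1.
Δ = +1 − (+3) = -2, so this is a reduction at C3.

-2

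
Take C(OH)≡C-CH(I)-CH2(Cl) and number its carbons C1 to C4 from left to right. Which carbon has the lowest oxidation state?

C4

Bonds to more-electronegative neighbours contribute +1 each, bonds to H or metals contribute −1 each, and C–C bonds contribute 0. Tallying each carbon:
C1: 3C, 1O → 0 + 1 = +1
C2: 4C → 0 = 0
C3: 2C, 1H, 1I → 0 − 1 + 1 = 0
C4: 1C, 2H, 1Cl → 0 − 2 + 1 = -1
The most reduced carbon is C4 at -1.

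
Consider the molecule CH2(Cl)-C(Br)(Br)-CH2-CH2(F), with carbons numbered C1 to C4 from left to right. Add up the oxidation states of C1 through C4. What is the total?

-2

Each bond to a more electronegative atom (O, N, halogen) counts +1, each bond to a less electronegative atom (H, metal, B, Si) counts −1, and each C–C bond counts 0. Tallying each carbon:
C1: 1C, 2H, 1Cl → 0 − 2 + 1 = -1
C2: 2C, 2Br → 0 + 2 = +2
C3: 2C, 2H → 0 − 2 = -2
C4: 1C, 2H, 1F → 0 − 2 + 1 = -1
Sum = -1 + 2 − 2 − 1 = -2.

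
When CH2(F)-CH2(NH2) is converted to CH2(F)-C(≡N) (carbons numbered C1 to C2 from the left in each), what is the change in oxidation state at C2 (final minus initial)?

Before: C2 has 1 bond to C, 2 bonds to H, 1 bond to N → oxidation state -1.
After: C2 has 1 bond to C, 3 bonds to N → oxidation state +3.
Δ = +3 − (-1) = +4, so this is an oxidation at C2.

+4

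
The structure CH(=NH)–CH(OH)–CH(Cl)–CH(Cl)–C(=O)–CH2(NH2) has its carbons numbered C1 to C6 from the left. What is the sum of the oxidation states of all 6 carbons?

+2

Tallying each carbon's bonds:
C1: 1C, 1H, 2N → 0 − 1 + 2 = +1
C2: 2C, 1H, 1O → 0 − 1 + 1 = 0
C3: 2C, 1H, 1Cl → 0 − 1 + 1 = 0
C4: 2C, 1H, 1Cl → 0 − 1 + 1 = 0
C5: 2C, 2O → 0 + 2 = +2
C6: 1C, 2H, 1N → 0 − 2 + 1 = -1
Sum = +1 + 0 + 0 + 0 + 2 − 1 = +2.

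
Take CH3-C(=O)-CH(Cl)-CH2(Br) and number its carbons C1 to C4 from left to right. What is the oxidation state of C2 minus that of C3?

C2: 2C, 2O → 0 + 2 = +2
C3: 2C, 1H, 1Cl → 0 − 1 + 1 = 0
Difference: +2 − (0) = +2.

+2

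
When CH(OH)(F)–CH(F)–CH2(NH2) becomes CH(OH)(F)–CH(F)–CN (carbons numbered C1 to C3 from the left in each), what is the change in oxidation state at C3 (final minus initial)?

+4

Before: C3 has 1 bond to C, 2 bonds to H, 1 bond to N → oxidation state -1.
After: C3 has 1 bond to C, 3 bonds to N → oxidation state +3.
Δ = +3 − (-1) = +4, so this is an oxidation at C3.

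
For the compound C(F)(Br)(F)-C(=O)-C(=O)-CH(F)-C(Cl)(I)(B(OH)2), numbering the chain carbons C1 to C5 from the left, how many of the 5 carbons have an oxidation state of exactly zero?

Each bond to a more electronegative atom (O, N, halogen) counts +1, each bond to a less electronegative atom (H, metal, B, Si) counts −1, and each C–C bond counts 0. Tallying each carbon:
C1: 1C, 2F, 1Br → 0 + 2 + 1 = +3
C2: 2C, 2O → 0 + 2 = +2
C3: 2C, 2O → 0 + 2 = +2
C4: 2C, 1H, 1F → 0 − 1 + 1 = 0
C5: 1C, 1Cl, 1I, 1B → 0 + 1 + 1 − 1 = +1
1 carbon (C4) meets the condition.

1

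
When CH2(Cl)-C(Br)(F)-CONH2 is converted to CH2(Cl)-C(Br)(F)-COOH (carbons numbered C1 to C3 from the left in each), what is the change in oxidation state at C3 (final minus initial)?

Before: C3 has 1 bond to C, 2 bonds to O, 1 bond to N → oxidation state +3.
After: C3 has 1 bond to C, 3 bonds to O → oxidation state +3.
Δ = +3 − (+3) = 0, so no net redox change at C3.

0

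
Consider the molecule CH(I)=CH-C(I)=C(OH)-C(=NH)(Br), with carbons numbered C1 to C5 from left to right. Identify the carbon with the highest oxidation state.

Tallying each carbon's bonds:
C1: 2C, 1H, 1I → 0 − 1 + 1 = 0
C2: 3C, 1H → 0 − 1 = -1
C3: 3C, 1I → 0 + 1 = +1
C4: 3C, 1O → 0 + 1 = +1
C5: 1C, 2N, 1Br → 0 + 2 + 1 = +3
The most oxidised carbon is C5 at +3.

C5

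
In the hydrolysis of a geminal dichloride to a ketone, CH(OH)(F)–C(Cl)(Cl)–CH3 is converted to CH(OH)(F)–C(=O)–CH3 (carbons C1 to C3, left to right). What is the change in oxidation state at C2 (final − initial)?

0

Before: C2 has 2 bonds to C, 2 bonds to Cl → oxidation state +2.
After: C2 has 2 bonds to C, 2 bonds to O → oxidation state +2.
Δ = +2 − (+2) = 0, so no net redox change at C2.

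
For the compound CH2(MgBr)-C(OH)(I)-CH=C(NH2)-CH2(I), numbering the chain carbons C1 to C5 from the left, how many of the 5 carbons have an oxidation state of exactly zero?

Bonds to more-electronegative neighbours contribute +1 each, bonds to H or metals contribute −1 each, and C–C bonds contribute 0. Tallying each carbon:
C1: 1C, 2H, 1Mg → 0 − 2 − 1 = -3
C2: 2C, 1O, 1I → 0 + 1 + 1 = +2
C3: 3C, 1H → 0 − 1 = -1
C4: 3C, 1N → 0 + 1 = +1
C5: 1C, 2H, 1I → 0 − 2 + 1 = -1
0 carbons meet the condition.

0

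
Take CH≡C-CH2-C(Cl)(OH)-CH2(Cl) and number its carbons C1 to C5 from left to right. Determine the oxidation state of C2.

0

Each bond to a more electronegative atom (O, N, halogen) counts +1, each bond to a less electronegative atom (H, metal, B, Si) counts −1, and each C–C bond counts 0.
C2 has a triple bond to C (3×0 = 0), one bond to C (0).
Oxidation state = 0 + 0 = 0.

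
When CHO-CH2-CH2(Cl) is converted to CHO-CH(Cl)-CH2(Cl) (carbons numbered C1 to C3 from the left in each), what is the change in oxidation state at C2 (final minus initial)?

+2

Before: C2 has 2 bonds to C, 2 bonds to H → oxidation state -2.
After: C2 has 2 bonds to C, 1 bond to H, 1 bond to Cl → oxidation state 0.
Δ = 0 − (-2) = +2, so this is an oxidation at C2.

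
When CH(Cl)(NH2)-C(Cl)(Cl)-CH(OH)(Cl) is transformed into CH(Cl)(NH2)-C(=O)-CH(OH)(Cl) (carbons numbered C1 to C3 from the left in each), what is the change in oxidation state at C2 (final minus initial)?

0

Before: C2 has 2 bonds to C, 2 bonds to Cl → oxidation state +2.
After: C2 has 2 bonds to C, 2 bonds to O → oxidation state +2.
Δ = +2 − (+2) = 0, so no net redox change at C2.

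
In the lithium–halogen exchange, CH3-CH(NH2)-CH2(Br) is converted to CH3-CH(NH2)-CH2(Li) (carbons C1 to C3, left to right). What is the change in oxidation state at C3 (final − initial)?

Before: C3 has 1 bond to C, 2 bonds to H, 1 bond to Br → oxidation state -1.
After: C3 has 1 bond to C, 2 bonds to H, 1 bond to Li → oxidation state -3.
Δ = -3 − (-1) = -2, so this is a reduction at C3.

-2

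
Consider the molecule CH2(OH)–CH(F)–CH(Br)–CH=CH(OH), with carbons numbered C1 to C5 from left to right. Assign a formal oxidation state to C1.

Each bond to a more electronegative atom (O, N, halogen) counts +1, each bond to a less electronegative atom (H, metal, B, Si) counts −1, and each C–C bond counts 0.
C1 has one bond to C (0), one bond to H (-1), one bond to H (-1), one bond to O (+1).
Oxidation state = 0 − 1 − 1 + 1 = -1.

-1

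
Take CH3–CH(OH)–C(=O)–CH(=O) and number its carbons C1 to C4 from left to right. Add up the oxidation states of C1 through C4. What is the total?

Bonds to more-electronegative neighbours contribute +1 each, bonds to H or metals contribute −1 each, and C–C bonds contribute 0. Tallying each carbon:
C1: 1C, 3H → 0 − 3 = -3
C2: 2C, 1H, 1O → 0 − 1 + 1 = 0
C3: 2C, 2O → 0 + 2 = +2
C4: 1C, 1H, 2O → 0 − 1 + 2 = +1
Sum = -3 + 0 + 2 + 1 = 0.

0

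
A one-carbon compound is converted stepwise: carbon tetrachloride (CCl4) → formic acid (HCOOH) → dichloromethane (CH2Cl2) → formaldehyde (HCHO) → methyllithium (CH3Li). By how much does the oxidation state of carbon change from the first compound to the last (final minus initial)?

-8

Carbon oxidation states along the series — carbon tetrachloride: +4, formic acid: +2, dichloromethane: 0, formaldehyde: 0, methyllithium: -4.
Net change = -4 − (+4) = -8.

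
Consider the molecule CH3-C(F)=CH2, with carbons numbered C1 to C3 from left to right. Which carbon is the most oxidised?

C2

Assign +1 per bond to O/N/halogen, −1 per bond to H or an electropositive element, and 0 per bond to carbon. Tallying each carbon:
C1: 1C, 3H → 0 − 3 = -3
C2: 3C, 1F → 0 + 1 = +1
C3: 2C, 2H → 0 − 2 = -2
The most oxidised carbon is C2 at +1.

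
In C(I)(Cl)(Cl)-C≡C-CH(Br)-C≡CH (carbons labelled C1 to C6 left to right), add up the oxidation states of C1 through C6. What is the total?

Each bond to a more electronegative atom (O, N, halogen) counts +1, each bond to a less electronegative atom (H, metal, B, Si) counts −1, and each C–C bond counts 0. Tallying each carbon:
C1: 1C, 2Cl, 1I → 0 + 2 + 1 = +3
C2: 4C → 0 = 0
C3: 4C → 0 = 0
C4: 2C, 1H, 1Br → 0 − 1 + 1 = 0
C5: 4C → 0 = 0
C6: 3C, 1H → 0 − 1 = -1
Sum = +3 + 0 + 0 + 0 + 0 − 1 = +2.

+2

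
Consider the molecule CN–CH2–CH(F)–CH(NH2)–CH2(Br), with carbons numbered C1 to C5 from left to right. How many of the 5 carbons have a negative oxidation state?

2

Count +1 for every bond to an atom more electronegative than carbon and −1 for every bond to one less electronegative; C–C bonds are 0. Tallying each carbon:
C1: 1C, 3N → 0 + 3 = +3
C2: 2C, 2H → 0 − 2 = -2
C3: 2C, 1H, 1F → 0 − 1 + 1 = 0
C4: 2C, 1H, 1N → 0 − 1 + 1 = 0
C5: 1C, 2H, 1Br → 0 − 2 + 1 = -1
2 carbons (C2, C5) meet the condition.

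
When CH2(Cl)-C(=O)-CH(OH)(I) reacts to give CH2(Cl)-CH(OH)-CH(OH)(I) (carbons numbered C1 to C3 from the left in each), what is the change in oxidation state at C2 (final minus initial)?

Before: C2 has 2 bonds to C, 2 bonds to O → oxidation state +2.
After: C2 has 2 bonds to C, 1 bond to H, 1 bond to O → oxidation state 0.
Δ = 0 − (+2) = -2, so this is a reduction at C2.

-2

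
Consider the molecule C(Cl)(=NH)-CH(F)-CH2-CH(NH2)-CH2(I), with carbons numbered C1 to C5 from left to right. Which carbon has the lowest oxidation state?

C3

Tallying each carbon's bonds:
C1: 1C, 2N, 1Cl → 0 + 2 + 1 = +3
C2: 2C, 1H, 1F → 0 − 1 + 1 = 0
C3: 2C, 2H → 0 − 2 = -2
C4: 2C, 1H, 1N → 0 − 1 + 1 = 0
C5: 1C, 2H, 1I → 0 − 2 + 1 = -1
The most reduced carbon is C3 at -2.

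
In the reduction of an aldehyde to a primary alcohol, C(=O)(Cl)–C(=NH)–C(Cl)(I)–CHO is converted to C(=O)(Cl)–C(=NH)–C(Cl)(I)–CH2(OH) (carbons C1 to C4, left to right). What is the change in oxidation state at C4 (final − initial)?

Before: C4 has 1 bond to C, 1 bond to H, 2 bonds to O → oxidation state +1.
After: C4 has 1 bond to C, 2 bonds to H, 1 bond to O → oxidation state -1.
Δ = -1 − (+1) = -2, so this is a reduction at C4.

-2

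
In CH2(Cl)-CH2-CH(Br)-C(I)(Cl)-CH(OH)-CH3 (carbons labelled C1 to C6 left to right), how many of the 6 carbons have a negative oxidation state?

3

Assign +1 per bond to O/N/halogen, −1 per bond to H or an electropositive element, and 0 per bond to carbon. Tallying each carbon:
C1: 1C, 2H, 1Cl → 0 − 2 + 1 = -1
C2: 2C, 2H → 0 − 2 = -2
C3: 2C, 1H, 1Br → 0 − 1 + 1 = 0
C4: 2C, 1Cl, 1I → 0 + 1 + 1 = +2
C5: 2C, 1H, 1O → 0 − 1 + 1 = 0
C6: 1C, 3H → 0 − 3 = -3
3 carbons (C1, C2, C6) meet the condition.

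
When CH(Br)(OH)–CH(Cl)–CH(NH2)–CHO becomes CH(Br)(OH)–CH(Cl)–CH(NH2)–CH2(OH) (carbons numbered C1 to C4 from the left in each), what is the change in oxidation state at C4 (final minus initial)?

Before: C4 has 1 bond to C, 1 bond to H, 2 bonds to O → oxidation state +1.
After: C4 has 1 bond to C, 2 bonds to H, 1 bond to O → oxidation state -1.
Δ = -1 − (+1) = -2, so this is a reduction at C4.

-2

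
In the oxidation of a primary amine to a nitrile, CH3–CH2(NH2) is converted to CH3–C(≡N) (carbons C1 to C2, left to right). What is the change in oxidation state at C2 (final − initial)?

Before: C2 has 1 bond to C, 2 bonds to H, 1 bond to N → oxidation state -1.
After: C2 has 1 bond to C, 3 bonds to N → oxidation state +3.
Δ = +3 − (-1) = +4, so this is an oxidation at C2.

+4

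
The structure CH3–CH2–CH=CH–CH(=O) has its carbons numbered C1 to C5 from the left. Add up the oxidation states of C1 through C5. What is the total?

-6

Assign +1 per bond to O/N/halogen, −1 per bond to H or an electropositive element, and 0 per bond to carbon. Tallying each carbon:
C1: 1C, 3H → 0 − 3 = -3
C2: 2C, 2H → 0 − 2 = -2
C3: 3C, 1H → 0 − 1 = -1
C4: 3C, 1H → 0 − 1 = -1
C5: 1C, 1H, 2O → 0 − 1 + 2 = +1
Sum = -3 − 2 − 1 − 1 + 1 = -6.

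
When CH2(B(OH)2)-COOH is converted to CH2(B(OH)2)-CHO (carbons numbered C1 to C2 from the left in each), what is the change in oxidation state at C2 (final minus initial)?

-2

Before: C2 has 1 bond to C, 3 bonds to O → oxidation state +3.
After: C2 has 1 bond to C, 1 bond to H, 2 bonds to O → oxidation state +1.
Δ = +1 − (+3) = -2, so this is a reduction at C2.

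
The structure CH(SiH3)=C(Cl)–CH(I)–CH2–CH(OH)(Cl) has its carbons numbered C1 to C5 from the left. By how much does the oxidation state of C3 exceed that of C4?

C3: 2C, 1H, 1I → 0 − 1 + 1 = 0
C4: 2C, 2H → 0 − 2 = -2
Difference: 0 − (-2) = +2.

+2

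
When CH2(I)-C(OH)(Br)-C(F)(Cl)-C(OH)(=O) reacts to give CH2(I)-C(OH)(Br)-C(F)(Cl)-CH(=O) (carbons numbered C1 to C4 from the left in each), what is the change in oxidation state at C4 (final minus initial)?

Before: C4 has 1 bond to C, 3 bonds to O → oxidation state +3.
After: C4 has 1 bond to C, 1 bond to H, 2 bonds to O → oxidation state +1.
Δ = +1 − (+3) = -2, so this is a reduction at C4.

-2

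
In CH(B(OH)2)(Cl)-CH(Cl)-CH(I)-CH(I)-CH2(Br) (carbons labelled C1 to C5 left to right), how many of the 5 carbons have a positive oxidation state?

Count +1 for every bond to an atom more electronegative than carbon and −1 for every bond to one less electronegative; C–C bonds are 0. Tallying each carbon:
C1: 1C, 1H, 1Cl, 1B → 0 − 1 + 1 − 1 = -1
C2: 2C, 1H, 1Cl → 0 − 1 + 1 = 0
C3: 2C, 1H, 1I → 0 − 1 + 1 = 0
C4: 2C, 1H, 1I → 0 − 1 + 1 = 0
C5: 1C, 2H, 1Br → 0 − 2 + 1 = -1
0 carbons meet the condition.

0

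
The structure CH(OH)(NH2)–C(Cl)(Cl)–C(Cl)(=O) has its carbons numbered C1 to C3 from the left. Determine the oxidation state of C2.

+2

Count +1 for every bond to an atom more electronegative than carbon and −1 for every bond to one less electronegative; C–C bonds are 0.
C2 has one bond to C (0), one bond to C (0), one bond to Cl (+1), one bond to Cl (+1).
Oxidation state = 0 + 0 + 1 + 1 = +2.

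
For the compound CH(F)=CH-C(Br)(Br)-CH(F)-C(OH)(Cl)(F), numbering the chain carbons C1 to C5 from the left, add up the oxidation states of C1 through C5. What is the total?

Tallying each carbon's bonds:
C1: 2C, 1H, 1F → 0 − 1 + 1 = 0
C2: 3C, 1H → 0 − 1 = -1
C3: 2C, 2Br → 0 + 2 = +2
C4: 2C, 1H, 1F → 0 − 1 + 1 = 0
C5: 1C, 1O, 1F, 1Cl → 0 + 1 + 1 + 1 = +3
Sum = 0 − 1 + 2 + 0 + 3 = +4.

+4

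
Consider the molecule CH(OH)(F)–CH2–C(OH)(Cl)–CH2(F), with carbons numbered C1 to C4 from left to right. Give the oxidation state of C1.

C1 has one bond to C (0), one bond to H (-1), one bond to O (+1), one bond to F (+1).
Oxidation state = 0 − 1 + 1 + 1 = +1.

+1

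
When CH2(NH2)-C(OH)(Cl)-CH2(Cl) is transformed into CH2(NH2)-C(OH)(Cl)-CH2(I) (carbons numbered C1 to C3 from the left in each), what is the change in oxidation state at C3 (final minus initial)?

Before: C3 has 1 bond to C, 2 bonds to H, 1 bond to Cl → oxidation state -1.
After: C3 has 1 bond to C, 2 bonds to H, 1 bond to I → oxidation state -1.
Δ = -1 − (-1) = 0, so no net redox change at C3.

0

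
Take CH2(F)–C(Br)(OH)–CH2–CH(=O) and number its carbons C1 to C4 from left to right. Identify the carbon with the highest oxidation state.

Each bond to a more electronegative atom (O, N, halogen) counts +1, each bond to a less electronegative atom (H, metal, B, Si) counts −1, and each C–C bond counts 0. Tallying each carbon:
C1: 1C, 2H, 1F → 0 − 2 + 1 = -1
C2: 2C, 1O, 1Br → 0 + 1 + 1 = +2
C3: 2C, 2H → 0 − 2 = -2
C4: 1C, 1H, 2O → 0 − 1 + 2 = +1
The most oxidised carbon is C2 at +2.

C2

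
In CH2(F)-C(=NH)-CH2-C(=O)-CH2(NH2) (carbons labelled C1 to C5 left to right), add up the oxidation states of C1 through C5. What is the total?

0

Tallying each carbon's bonds:
C1: 1C, 2H, 1F → 0 − 2 + 1 = -1
C2: 2C, 2N → 0 + 2 = +2
C3: 2C, 2H → 0 − 2 = -2
C4: 2C, 2O → 0 + 2 = +2
C5: 1C, 2H, 1N → 0 − 2 + 1 = -1
Sum = -1 + 2 − 2 + 2 − 1 = 0.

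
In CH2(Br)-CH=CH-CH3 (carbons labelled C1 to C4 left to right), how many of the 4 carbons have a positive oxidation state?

0

Count +1 for every bond to an atom more electronegative than carbon and −1 for every bond to one less electronegative; C–C bonds are 0. Tallying each carbon:
C1: 1C, 2H, 1Br → 0 − 2 + 1 = -1
C2: 3C, 1H → 0 − 1 = -1
C3: 3C, 1H → 0 − 1 = -1
C4: 1C, 3H → 0 − 3 = -3
0 carbons meet the condition.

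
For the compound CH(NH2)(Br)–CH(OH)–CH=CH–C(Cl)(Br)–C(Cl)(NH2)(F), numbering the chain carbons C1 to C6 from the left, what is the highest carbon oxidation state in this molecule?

+3

Tallying each carbon's bonds:
C1: 1C, 1H, 1N, 1Br → 0 − 1 + 1 + 1 = +1
C2: 2C, 1H, 1O → 0 − 1 + 1 = 0
C3: 3C, 1H → 0 − 1 = -1
C4: 3C, 1H → 0 − 1 = -1
C5: 2C, 1Cl, 1Br → 0 + 1 + 1 = +2
C6: 1C, 1N, 1F, 1Cl → 0 + 1 + 1 + 1 = +3
The highest value is +3.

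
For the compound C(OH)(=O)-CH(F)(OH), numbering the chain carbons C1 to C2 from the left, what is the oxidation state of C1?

Assign +1 per bond to O/N/halogen, −1 per bond to H or an electropositive element, and 0 per bond to carbon.
C1 has one bond to C (0), one bond to O (+1), a double bond to O (2×+1 = +2).
Oxidation state = 0 + 1 + 2 = +3.

+3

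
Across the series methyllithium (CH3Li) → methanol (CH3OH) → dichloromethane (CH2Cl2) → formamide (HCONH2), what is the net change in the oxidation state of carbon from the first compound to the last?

+6

Carbon oxidation states along the series — methyllithium: -4, methanol: -2, dichloromethane: 0, formamide: +2.
Net change = +2 − (-4) = +6.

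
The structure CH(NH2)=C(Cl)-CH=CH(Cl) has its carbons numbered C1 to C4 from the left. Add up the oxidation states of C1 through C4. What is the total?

Tallying each carbon's bonds:
C1: 2C, 1H, 1N → 0 − 1 + 1 = 0
C2: 3C, 1Cl → 0 + 1 = +1
C3: 3C, 1H → 0 − 1 = -1
C4: 2C, 1H, 1Cl → 0 − 1 + 1 = 0
Sum = 0 + 1 − 1 + 0 = 0.

0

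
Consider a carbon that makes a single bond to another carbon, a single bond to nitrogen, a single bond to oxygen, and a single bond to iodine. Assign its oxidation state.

The carbon has one bond to C (0), one bond to I (+1), one bond to N (+1), one bond to O (+1).
Oxidation state = 0 + 1 + 1 + 1 = +3.

+3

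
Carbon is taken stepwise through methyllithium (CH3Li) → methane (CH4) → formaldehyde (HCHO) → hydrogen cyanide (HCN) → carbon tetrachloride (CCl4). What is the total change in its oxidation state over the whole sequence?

Carbon oxidation states along the series — methyllithium: -4, methane: -4, formaldehyde: 0, hydrogen cyanide: +2, carbon tetrachloride: +4.
Net change = +4 − (-4) = +8.

+8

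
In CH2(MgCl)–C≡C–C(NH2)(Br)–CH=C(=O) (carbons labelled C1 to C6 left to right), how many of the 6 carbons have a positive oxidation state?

2

Tallying each carbon's bonds:
C1: 1C, 2H, 1Mg → 0 − 2 − 1 = -3
C2: 4C → 0 = 0
C3: 4C → 0 = 0
C4: 2C, 1N, 1Br → 0 + 1 + 1 = +2
C5: 3C, 1H → 0 − 1 = -1
C6: 2C, 2O → 0 + 2 = +2
2 carbons (C4, C6) meet the condition.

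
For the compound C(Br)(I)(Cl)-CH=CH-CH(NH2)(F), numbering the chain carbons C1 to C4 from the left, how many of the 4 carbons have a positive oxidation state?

Each bond to a more electronegative atom (O, N, halogen) counts +1, each bond to a less electronegative atom (H, metal, B, Si) counts −1, and each C–C bond counts 0. Tallying each carbon:
C1: 1C, 1Cl, 1Br, 1I → 0 + 1 + 1 + 1 = +3
C2: 3C, 1H → 0 − 1 = -1
C3: 3C, 1H → 0 − 1 = -1
C4: 1C, 1H, 1N, 1F → 0 − 1 + 1 + 1 = +1
2 carbons (C1, C4) meet the condition.

2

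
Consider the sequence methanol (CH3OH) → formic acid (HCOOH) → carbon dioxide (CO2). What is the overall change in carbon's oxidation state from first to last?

+6

Carbon oxidation states along the series — methanol: -2, formic acid: +2, carbon dioxide: +4.
Net change = +4 − (-2) = +6.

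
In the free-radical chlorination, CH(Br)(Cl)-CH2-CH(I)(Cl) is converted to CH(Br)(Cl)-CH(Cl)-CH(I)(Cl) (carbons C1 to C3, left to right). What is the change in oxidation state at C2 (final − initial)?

+2

Before: C2 has 2 bonds to C, 2 bonds to H → oxidation state -2.
After: C2 has 2 bonds to C, 1 bond to H, 1 bond to Cl → oxidation state 0.
Δ = 0 − (-2) = +2, so this is an oxidation at C2.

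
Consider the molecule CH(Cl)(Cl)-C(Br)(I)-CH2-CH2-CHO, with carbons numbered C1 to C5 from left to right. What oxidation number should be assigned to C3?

C3 has one bond to C (0), one bond to C (0), one bond to H (-1), one bond to H (-1).
Oxidation state = 0 + 0 − 1 − 1 = -2.

-2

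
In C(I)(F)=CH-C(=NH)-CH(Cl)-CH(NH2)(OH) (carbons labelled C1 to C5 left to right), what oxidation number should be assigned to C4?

Bonds to more-electronegative neighbours contribute +1 each, bonds to H or metals contribute −1 each, and C–C bonds contribute 0.
C4 has one bond to C (0), one bond to C (0), one bond to H (-1), one bond to Cl (+1).
Oxidation state = 0 + 0 − 1 + 1 = 0.

0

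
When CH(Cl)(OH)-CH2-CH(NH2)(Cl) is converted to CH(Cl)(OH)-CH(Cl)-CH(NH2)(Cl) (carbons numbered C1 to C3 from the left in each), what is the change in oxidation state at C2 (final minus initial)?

Before: C2 has 2 bonds to C, 2 bonds to H → oxidation state -2.
After: C2 has 2 bonds to C, 1 bond to H, 1 bond to Cl → oxidation state 0.
Δ = 0 − (-2) = +2, so this is an oxidation at C2.

+2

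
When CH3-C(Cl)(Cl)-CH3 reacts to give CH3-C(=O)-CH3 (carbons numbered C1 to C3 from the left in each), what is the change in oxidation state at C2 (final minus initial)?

0

Before: C2 has 2 bonds to C, 2 bonds to Cl → oxidation state +2.
After: C2 has 2 bonds to C, 2 bonds to O → oxidation state +2.
Δ = +2 − (+2) = 0, so no net redox change at C2.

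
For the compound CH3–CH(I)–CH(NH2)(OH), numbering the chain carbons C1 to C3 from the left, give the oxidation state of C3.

C3 has one bond to C (0), one bond to N (+1), one bond to O (+1), one bond to H (-1).
Oxidation state = 0 + 1 + 1 − 1 = +1.

+1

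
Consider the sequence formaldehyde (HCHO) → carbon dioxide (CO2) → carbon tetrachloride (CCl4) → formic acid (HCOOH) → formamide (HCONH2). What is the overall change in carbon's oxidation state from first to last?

Carbon oxidation states along the series — formaldehyde: 0, carbon dioxide: +4, carbon tetrachloride: +4, formic acid: +2, formamide: +2.
Net change = +2 − (0) = +2.

+2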